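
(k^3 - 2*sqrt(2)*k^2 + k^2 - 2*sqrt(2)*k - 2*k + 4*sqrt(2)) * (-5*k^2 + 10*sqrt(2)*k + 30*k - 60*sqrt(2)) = -5*k^5 + 25*k^4 + 20*sqrt(2)*k^4 - 100*sqrt(2)*k^3 - 160*sqrt(2)*k^2 + 140*k^2 + 320*k + 240*sqrt(2)*k - 480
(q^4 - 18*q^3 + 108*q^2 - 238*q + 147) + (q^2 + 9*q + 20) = q^4 - 18*q^3 + 109*q^2 - 229*q + 167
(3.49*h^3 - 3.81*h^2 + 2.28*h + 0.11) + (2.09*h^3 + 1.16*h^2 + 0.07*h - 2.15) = 5.58*h^3 - 2.65*h^2 + 2.35*h - 2.04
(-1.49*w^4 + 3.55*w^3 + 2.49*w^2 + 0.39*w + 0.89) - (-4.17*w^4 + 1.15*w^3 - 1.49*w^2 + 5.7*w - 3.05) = 2.68*w^4 + 2.4*w^3 + 3.98*w^2 - 5.31*w + 3.94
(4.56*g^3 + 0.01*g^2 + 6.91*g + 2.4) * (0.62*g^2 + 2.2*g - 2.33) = 2.8272*g^5 + 10.0382*g^4 - 6.3186*g^3 + 16.6667*g^2 - 10.8203*g - 5.592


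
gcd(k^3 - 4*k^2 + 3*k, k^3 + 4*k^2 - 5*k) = k^2 - k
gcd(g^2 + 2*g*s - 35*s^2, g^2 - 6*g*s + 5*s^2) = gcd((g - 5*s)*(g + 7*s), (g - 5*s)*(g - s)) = -g + 5*s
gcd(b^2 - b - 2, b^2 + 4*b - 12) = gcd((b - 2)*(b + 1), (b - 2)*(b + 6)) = b - 2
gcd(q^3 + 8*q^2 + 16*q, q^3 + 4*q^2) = q^2 + 4*q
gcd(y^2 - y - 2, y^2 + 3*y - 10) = y - 2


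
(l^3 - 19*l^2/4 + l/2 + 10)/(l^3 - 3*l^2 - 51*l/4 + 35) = (4*l^2 - 3*l - 10)/(4*l^2 + 4*l - 35)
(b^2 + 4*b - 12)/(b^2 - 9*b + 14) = (b + 6)/(b - 7)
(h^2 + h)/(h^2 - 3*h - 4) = h/(h - 4)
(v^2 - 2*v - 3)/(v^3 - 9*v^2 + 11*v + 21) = 1/(v - 7)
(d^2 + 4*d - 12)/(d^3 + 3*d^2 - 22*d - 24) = (d - 2)/(d^2 - 3*d - 4)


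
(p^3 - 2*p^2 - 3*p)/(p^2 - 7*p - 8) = p*(p - 3)/(p - 8)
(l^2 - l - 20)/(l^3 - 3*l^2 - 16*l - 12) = (-l^2 + l + 20)/(-l^3 + 3*l^2 + 16*l + 12)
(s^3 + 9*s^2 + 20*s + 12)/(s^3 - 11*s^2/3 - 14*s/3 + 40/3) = 3*(s^2 + 7*s + 6)/(3*s^2 - 17*s + 20)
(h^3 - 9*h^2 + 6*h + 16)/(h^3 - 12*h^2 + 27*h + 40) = (h - 2)/(h - 5)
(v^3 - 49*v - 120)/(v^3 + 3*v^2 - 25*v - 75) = (v - 8)/(v - 5)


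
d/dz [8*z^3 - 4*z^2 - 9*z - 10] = 24*z^2 - 8*z - 9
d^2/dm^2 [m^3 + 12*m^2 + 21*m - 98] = 6*m + 24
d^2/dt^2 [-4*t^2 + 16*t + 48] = -8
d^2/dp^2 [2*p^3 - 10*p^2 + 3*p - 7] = 12*p - 20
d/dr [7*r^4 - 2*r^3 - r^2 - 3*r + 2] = 28*r^3 - 6*r^2 - 2*r - 3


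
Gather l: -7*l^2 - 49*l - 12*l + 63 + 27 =-7*l^2 - 61*l + 90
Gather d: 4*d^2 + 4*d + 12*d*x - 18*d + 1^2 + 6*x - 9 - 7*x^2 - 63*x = 4*d^2 + d*(12*x - 14) - 7*x^2 - 57*x - 8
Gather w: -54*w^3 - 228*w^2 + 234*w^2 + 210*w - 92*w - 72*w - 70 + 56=-54*w^3 + 6*w^2 + 46*w - 14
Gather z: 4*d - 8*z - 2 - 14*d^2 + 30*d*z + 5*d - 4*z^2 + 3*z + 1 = -14*d^2 + 9*d - 4*z^2 + z*(30*d - 5) - 1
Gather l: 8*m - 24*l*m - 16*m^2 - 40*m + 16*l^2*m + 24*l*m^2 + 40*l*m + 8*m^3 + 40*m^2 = 16*l^2*m + l*(24*m^2 + 16*m) + 8*m^3 + 24*m^2 - 32*m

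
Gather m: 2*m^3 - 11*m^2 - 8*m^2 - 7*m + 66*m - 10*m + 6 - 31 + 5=2*m^3 - 19*m^2 + 49*m - 20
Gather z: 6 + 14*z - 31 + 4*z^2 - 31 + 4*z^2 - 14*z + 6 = 8*z^2 - 50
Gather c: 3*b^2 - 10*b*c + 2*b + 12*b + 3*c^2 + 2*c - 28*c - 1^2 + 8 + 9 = 3*b^2 + 14*b + 3*c^2 + c*(-10*b - 26) + 16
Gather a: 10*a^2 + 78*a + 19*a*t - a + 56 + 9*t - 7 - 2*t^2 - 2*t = 10*a^2 + a*(19*t + 77) - 2*t^2 + 7*t + 49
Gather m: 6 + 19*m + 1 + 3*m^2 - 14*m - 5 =3*m^2 + 5*m + 2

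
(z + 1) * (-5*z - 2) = -5*z^2 - 7*z - 2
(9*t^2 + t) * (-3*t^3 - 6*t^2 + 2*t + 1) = -27*t^5 - 57*t^4 + 12*t^3 + 11*t^2 + t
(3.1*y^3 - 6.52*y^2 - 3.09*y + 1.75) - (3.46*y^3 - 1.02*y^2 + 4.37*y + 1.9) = -0.36*y^3 - 5.5*y^2 - 7.46*y - 0.15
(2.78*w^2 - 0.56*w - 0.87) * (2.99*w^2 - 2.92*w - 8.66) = 8.3122*w^4 - 9.792*w^3 - 25.0409*w^2 + 7.39*w + 7.5342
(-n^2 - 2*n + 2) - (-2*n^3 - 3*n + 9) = 2*n^3 - n^2 + n - 7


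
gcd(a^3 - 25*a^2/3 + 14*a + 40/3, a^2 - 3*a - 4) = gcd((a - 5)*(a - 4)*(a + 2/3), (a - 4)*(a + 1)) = a - 4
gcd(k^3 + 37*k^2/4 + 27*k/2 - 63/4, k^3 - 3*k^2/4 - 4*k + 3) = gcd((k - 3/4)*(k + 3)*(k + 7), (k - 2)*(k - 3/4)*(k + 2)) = k - 3/4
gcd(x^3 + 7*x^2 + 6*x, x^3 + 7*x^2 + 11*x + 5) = x + 1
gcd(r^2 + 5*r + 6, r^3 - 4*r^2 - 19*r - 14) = r + 2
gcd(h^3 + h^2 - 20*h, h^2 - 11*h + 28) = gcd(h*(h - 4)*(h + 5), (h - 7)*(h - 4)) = h - 4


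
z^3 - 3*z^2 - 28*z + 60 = (z - 6)*(z - 2)*(z + 5)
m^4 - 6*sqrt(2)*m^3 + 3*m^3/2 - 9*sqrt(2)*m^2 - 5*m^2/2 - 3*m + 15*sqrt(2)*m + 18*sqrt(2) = (m - 3/2)*(m + 1)*(m + 2)*(m - 6*sqrt(2))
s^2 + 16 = (s - 4*I)*(s + 4*I)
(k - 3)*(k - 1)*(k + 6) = k^3 + 2*k^2 - 21*k + 18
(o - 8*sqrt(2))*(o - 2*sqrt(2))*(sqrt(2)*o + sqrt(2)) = sqrt(2)*o^3 - 20*o^2 + sqrt(2)*o^2 - 20*o + 32*sqrt(2)*o + 32*sqrt(2)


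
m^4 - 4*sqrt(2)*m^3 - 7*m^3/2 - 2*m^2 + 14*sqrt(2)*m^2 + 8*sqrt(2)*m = m*(m - 4)*(m + 1/2)*(m - 4*sqrt(2))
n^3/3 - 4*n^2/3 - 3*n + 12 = (n/3 + 1)*(n - 4)*(n - 3)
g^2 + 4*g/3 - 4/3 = (g - 2/3)*(g + 2)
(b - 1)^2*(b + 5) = b^3 + 3*b^2 - 9*b + 5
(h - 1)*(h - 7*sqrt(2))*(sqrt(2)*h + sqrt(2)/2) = sqrt(2)*h^3 - 14*h^2 - sqrt(2)*h^2/2 - sqrt(2)*h/2 + 7*h + 7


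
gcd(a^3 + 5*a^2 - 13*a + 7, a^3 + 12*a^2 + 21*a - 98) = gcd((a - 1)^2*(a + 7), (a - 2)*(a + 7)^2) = a + 7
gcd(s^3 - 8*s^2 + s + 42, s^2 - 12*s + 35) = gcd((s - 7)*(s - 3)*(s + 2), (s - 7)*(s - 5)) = s - 7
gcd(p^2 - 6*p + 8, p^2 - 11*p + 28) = p - 4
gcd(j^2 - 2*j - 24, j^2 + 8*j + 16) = j + 4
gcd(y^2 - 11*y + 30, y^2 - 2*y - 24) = y - 6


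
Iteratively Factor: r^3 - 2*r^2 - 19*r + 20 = (r - 5)*(r^2 + 3*r - 4) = (r - 5)*(r - 1)*(r + 4)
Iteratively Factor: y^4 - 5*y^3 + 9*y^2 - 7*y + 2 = (y - 1)*(y^3 - 4*y^2 + 5*y - 2) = (y - 1)^2*(y^2 - 3*y + 2) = (y - 1)^3*(y - 2)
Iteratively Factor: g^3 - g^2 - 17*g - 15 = (g + 3)*(g^2 - 4*g - 5) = (g - 5)*(g + 3)*(g + 1)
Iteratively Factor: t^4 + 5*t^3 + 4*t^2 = (t)*(t^3 + 5*t^2 + 4*t) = t^2*(t^2 + 5*t + 4) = t^2*(t + 4)*(t + 1)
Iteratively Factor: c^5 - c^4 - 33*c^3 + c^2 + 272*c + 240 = (c - 4)*(c^4 + 3*c^3 - 21*c^2 - 83*c - 60) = (c - 4)*(c + 1)*(c^3 + 2*c^2 - 23*c - 60) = (c - 4)*(c + 1)*(c + 4)*(c^2 - 2*c - 15) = (c - 4)*(c + 1)*(c + 3)*(c + 4)*(c - 5)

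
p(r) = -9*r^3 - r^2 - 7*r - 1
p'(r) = -27*r^2 - 2*r - 7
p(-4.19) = 672.81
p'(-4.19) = -472.63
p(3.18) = -322.79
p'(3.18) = -286.39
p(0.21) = -2.60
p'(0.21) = -8.61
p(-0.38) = 2.01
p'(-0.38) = -10.14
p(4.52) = -884.18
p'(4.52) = -567.66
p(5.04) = -1213.90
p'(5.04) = -702.92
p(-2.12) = 95.10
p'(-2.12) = -124.11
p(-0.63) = 5.26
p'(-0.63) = -16.46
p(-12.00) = 15491.00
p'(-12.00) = -3871.00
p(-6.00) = 1949.00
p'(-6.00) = -967.00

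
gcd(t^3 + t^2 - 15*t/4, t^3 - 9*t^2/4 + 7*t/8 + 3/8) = t - 3/2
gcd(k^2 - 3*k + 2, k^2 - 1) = k - 1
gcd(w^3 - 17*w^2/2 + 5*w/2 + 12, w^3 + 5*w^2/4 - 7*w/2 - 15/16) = w - 3/2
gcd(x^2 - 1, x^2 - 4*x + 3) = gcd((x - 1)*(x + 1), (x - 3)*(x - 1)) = x - 1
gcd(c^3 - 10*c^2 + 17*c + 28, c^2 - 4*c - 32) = 1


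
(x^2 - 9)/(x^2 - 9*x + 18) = (x + 3)/(x - 6)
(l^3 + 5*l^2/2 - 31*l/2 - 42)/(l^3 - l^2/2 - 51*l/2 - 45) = (2*l^2 - l - 28)/(2*l^2 - 7*l - 30)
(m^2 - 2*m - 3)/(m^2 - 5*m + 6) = (m + 1)/(m - 2)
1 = 1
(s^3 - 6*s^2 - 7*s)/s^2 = s - 6 - 7/s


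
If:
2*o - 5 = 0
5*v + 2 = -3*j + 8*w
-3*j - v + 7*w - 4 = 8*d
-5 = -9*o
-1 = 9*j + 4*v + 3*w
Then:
No Solution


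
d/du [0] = 0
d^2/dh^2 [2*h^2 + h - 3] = 4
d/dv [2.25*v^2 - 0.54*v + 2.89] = 4.5*v - 0.54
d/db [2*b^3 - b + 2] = 6*b^2 - 1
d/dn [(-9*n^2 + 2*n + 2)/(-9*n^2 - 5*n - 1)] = (63*n^2 + 54*n + 8)/(81*n^4 + 90*n^3 + 43*n^2 + 10*n + 1)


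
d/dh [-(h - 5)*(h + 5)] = -2*h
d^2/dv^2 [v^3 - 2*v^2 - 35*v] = 6*v - 4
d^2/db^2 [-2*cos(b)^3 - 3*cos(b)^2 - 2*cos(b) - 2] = 7*cos(b)/2 + 6*cos(2*b) + 9*cos(3*b)/2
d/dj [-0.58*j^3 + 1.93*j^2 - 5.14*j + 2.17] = -1.74*j^2 + 3.86*j - 5.14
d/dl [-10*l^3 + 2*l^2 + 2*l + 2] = -30*l^2 + 4*l + 2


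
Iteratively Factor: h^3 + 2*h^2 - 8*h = (h + 4)*(h^2 - 2*h) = (h - 2)*(h + 4)*(h)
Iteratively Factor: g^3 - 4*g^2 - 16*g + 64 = (g - 4)*(g^2 - 16) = (g - 4)^2*(g + 4)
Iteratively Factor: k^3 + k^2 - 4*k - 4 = (k + 2)*(k^2 - k - 2) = (k + 1)*(k + 2)*(k - 2)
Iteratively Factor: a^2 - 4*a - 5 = (a - 5)*(a + 1)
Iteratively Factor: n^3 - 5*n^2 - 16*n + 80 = (n - 4)*(n^2 - n - 20) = (n - 4)*(n + 4)*(n - 5)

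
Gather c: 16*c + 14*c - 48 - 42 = 30*c - 90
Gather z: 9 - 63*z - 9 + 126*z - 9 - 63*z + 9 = 0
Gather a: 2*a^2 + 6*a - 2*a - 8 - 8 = 2*a^2 + 4*a - 16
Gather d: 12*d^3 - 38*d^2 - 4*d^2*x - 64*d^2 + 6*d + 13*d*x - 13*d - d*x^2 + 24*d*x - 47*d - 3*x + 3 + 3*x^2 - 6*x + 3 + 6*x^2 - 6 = 12*d^3 + d^2*(-4*x - 102) + d*(-x^2 + 37*x - 54) + 9*x^2 - 9*x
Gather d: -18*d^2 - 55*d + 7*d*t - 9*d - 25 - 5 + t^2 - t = -18*d^2 + d*(7*t - 64) + t^2 - t - 30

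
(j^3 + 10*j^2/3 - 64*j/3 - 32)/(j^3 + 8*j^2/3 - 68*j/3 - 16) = (3*j + 4)/(3*j + 2)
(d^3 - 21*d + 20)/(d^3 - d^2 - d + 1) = (d^2 + d - 20)/(d^2 - 1)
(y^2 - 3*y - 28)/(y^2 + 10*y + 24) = (y - 7)/(y + 6)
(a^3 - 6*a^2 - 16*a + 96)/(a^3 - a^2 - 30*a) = (a^2 - 16)/(a*(a + 5))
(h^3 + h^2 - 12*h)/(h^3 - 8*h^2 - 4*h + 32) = h*(h^2 + h - 12)/(h^3 - 8*h^2 - 4*h + 32)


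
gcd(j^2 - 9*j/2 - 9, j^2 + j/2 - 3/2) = j + 3/2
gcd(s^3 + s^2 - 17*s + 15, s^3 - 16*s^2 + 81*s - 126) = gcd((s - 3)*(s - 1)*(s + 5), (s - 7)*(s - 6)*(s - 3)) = s - 3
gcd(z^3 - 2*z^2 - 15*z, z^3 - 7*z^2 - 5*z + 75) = z^2 - 2*z - 15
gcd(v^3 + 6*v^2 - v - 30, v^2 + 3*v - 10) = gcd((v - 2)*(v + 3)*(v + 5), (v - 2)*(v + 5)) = v^2 + 3*v - 10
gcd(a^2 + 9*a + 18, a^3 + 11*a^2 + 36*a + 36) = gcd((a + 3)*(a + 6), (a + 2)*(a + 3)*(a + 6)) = a^2 + 9*a + 18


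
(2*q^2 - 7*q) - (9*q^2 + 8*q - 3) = -7*q^2 - 15*q + 3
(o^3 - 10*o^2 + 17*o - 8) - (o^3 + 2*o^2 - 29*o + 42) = -12*o^2 + 46*o - 50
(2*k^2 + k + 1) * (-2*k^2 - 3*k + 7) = -4*k^4 - 8*k^3 + 9*k^2 + 4*k + 7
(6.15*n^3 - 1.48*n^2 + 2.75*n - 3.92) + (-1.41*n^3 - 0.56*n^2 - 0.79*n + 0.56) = 4.74*n^3 - 2.04*n^2 + 1.96*n - 3.36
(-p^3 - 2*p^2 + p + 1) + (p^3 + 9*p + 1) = -2*p^2 + 10*p + 2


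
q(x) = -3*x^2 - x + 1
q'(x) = -6*x - 1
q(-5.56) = -86.18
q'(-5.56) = 32.36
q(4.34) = -59.85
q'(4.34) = -27.04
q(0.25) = 0.56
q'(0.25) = -2.50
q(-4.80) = -63.32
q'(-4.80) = 27.80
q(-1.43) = -3.70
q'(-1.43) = 7.58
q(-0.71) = 0.20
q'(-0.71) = 3.26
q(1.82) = -10.76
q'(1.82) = -11.92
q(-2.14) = -10.60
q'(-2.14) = 11.84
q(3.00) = -29.00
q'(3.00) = -19.00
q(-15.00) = -659.00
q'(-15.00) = 89.00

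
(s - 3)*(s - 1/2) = s^2 - 7*s/2 + 3/2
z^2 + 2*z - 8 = (z - 2)*(z + 4)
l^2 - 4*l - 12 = (l - 6)*(l + 2)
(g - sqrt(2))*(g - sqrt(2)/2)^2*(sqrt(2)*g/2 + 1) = sqrt(2)*g^4/2 - g^3 - 3*sqrt(2)*g^2/4 + 2*g - sqrt(2)/2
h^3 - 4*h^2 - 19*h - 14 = (h - 7)*(h + 1)*(h + 2)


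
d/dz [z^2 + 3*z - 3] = 2*z + 3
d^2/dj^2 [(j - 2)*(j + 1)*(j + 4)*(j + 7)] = 12*j^2 + 60*j + 30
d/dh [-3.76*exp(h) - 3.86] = -3.76*exp(h)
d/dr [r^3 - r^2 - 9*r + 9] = 3*r^2 - 2*r - 9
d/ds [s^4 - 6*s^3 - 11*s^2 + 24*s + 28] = 4*s^3 - 18*s^2 - 22*s + 24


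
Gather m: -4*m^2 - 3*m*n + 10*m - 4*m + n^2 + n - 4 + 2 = -4*m^2 + m*(6 - 3*n) + n^2 + n - 2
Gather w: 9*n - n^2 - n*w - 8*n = -n^2 - n*w + n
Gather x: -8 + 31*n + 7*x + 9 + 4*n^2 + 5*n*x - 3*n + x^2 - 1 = 4*n^2 + 28*n + x^2 + x*(5*n + 7)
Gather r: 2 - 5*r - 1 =1 - 5*r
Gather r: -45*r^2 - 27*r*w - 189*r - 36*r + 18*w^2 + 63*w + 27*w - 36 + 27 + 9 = -45*r^2 + r*(-27*w - 225) + 18*w^2 + 90*w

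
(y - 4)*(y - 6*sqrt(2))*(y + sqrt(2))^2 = y^4 - 4*sqrt(2)*y^3 - 4*y^3 - 22*y^2 + 16*sqrt(2)*y^2 - 12*sqrt(2)*y + 88*y + 48*sqrt(2)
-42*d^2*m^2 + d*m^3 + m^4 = m^2*(-6*d + m)*(7*d + m)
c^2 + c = c*(c + 1)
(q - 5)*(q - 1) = q^2 - 6*q + 5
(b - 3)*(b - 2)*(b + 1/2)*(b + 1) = b^4 - 7*b^3/2 - b^2 + 13*b/2 + 3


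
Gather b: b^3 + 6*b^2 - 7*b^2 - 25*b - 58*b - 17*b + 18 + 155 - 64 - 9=b^3 - b^2 - 100*b + 100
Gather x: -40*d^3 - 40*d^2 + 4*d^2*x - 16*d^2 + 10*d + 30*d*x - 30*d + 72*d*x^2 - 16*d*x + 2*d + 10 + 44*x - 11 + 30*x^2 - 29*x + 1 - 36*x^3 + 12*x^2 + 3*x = -40*d^3 - 56*d^2 - 18*d - 36*x^3 + x^2*(72*d + 42) + x*(4*d^2 + 14*d + 18)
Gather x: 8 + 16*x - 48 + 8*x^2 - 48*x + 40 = 8*x^2 - 32*x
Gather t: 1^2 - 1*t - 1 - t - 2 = -2*t - 2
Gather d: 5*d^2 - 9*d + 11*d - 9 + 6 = 5*d^2 + 2*d - 3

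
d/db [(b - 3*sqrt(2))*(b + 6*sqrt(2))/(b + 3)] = (b^2 + 6*b + 9*sqrt(2) + 36)/(b^2 + 6*b + 9)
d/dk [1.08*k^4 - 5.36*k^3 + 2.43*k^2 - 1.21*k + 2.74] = 4.32*k^3 - 16.08*k^2 + 4.86*k - 1.21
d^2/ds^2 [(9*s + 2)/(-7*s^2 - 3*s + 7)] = 2*(-(9*s + 2)*(14*s + 3)^2 + (189*s + 41)*(7*s^2 + 3*s - 7))/(7*s^2 + 3*s - 7)^3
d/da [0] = 0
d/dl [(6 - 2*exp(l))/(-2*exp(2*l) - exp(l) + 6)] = 2*(-(exp(l) - 3)*(4*exp(l) + 1) + 2*exp(2*l) + exp(l) - 6)*exp(l)/(2*exp(2*l) + exp(l) - 6)^2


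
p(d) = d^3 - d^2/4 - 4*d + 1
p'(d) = 3*d^2 - d/2 - 4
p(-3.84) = -43.95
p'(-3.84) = 42.16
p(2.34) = 3.08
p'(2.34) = 11.26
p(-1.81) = 1.49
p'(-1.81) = 6.73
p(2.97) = 13.11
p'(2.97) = 20.98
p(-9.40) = -814.07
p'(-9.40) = 265.78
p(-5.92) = -191.56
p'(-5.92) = 104.10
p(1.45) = -2.28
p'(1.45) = 1.58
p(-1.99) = 0.09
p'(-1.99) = 8.88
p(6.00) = 184.00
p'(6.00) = 101.00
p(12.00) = 1645.00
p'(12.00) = 422.00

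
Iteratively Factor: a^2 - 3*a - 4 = (a + 1)*(a - 4)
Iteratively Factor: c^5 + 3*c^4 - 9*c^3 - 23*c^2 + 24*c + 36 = (c - 2)*(c^4 + 5*c^3 + c^2 - 21*c - 18) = (c - 2)*(c + 3)*(c^3 + 2*c^2 - 5*c - 6) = (c - 2)*(c + 1)*(c + 3)*(c^2 + c - 6) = (c - 2)*(c + 1)*(c + 3)^2*(c - 2)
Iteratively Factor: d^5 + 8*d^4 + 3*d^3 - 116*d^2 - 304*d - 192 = (d + 3)*(d^4 + 5*d^3 - 12*d^2 - 80*d - 64) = (d - 4)*(d + 3)*(d^3 + 9*d^2 + 24*d + 16) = (d - 4)*(d + 1)*(d + 3)*(d^2 + 8*d + 16) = (d - 4)*(d + 1)*(d + 3)*(d + 4)*(d + 4)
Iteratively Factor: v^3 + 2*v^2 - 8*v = (v - 2)*(v^2 + 4*v) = (v - 2)*(v + 4)*(v)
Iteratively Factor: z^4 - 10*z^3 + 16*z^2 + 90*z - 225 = (z - 3)*(z^3 - 7*z^2 - 5*z + 75) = (z - 5)*(z - 3)*(z^2 - 2*z - 15) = (z - 5)*(z - 3)*(z + 3)*(z - 5)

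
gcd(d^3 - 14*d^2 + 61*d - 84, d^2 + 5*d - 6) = 1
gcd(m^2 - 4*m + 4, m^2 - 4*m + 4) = m^2 - 4*m + 4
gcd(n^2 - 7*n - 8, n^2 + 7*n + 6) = n + 1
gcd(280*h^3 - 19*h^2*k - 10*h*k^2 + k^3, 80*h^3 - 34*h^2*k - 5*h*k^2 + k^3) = 40*h^2 + 3*h*k - k^2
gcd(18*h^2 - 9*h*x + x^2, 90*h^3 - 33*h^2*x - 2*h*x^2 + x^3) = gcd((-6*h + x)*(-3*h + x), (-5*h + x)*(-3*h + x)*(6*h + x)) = -3*h + x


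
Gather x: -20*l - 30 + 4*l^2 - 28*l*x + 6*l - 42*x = 4*l^2 - 14*l + x*(-28*l - 42) - 30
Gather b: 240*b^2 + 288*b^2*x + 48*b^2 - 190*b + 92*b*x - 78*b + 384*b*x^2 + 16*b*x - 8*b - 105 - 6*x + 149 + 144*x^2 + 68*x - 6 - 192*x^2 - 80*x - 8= b^2*(288*x + 288) + b*(384*x^2 + 108*x - 276) - 48*x^2 - 18*x + 30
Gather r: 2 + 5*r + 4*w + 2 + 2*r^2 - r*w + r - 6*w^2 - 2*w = 2*r^2 + r*(6 - w) - 6*w^2 + 2*w + 4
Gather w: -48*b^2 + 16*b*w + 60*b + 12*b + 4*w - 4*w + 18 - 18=-48*b^2 + 16*b*w + 72*b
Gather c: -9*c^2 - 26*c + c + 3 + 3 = -9*c^2 - 25*c + 6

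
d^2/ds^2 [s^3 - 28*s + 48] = 6*s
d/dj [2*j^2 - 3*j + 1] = 4*j - 3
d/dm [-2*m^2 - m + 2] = -4*m - 1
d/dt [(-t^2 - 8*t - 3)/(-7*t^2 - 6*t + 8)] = 2*(-25*t^2 - 29*t - 41)/(49*t^4 + 84*t^3 - 76*t^2 - 96*t + 64)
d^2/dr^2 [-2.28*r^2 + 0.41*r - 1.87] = -4.56000000000000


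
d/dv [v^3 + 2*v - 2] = 3*v^2 + 2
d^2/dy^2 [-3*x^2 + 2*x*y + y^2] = 2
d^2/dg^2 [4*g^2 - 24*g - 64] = 8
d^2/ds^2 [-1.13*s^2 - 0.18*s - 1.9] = -2.26000000000000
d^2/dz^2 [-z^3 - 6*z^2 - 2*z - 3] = -6*z - 12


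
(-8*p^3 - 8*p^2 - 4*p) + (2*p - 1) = -8*p^3 - 8*p^2 - 2*p - 1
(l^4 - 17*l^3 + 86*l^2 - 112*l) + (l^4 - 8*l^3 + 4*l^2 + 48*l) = 2*l^4 - 25*l^3 + 90*l^2 - 64*l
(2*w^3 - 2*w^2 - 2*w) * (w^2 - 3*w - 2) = 2*w^5 - 8*w^4 + 10*w^2 + 4*w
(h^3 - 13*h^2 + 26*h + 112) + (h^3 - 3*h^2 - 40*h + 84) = 2*h^3 - 16*h^2 - 14*h + 196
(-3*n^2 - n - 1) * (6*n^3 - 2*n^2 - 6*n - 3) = -18*n^5 + 14*n^3 + 17*n^2 + 9*n + 3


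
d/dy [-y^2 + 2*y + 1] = 2 - 2*y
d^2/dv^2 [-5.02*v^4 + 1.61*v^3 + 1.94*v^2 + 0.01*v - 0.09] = -60.24*v^2 + 9.66*v + 3.88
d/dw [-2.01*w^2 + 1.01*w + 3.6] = 1.01 - 4.02*w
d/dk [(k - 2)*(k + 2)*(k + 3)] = 3*k^2 + 6*k - 4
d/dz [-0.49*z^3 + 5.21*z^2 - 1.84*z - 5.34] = -1.47*z^2 + 10.42*z - 1.84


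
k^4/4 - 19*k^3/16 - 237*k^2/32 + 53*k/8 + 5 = (k/4 + 1)*(k - 8)*(k - 5/4)*(k + 1/2)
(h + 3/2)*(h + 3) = h^2 + 9*h/2 + 9/2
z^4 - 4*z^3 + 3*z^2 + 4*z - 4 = (z - 2)^2*(z - 1)*(z + 1)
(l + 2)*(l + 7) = l^2 + 9*l + 14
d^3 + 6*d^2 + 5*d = d*(d + 1)*(d + 5)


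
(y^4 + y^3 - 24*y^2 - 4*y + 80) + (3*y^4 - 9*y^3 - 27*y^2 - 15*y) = 4*y^4 - 8*y^3 - 51*y^2 - 19*y + 80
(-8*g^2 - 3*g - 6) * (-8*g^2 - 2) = 64*g^4 + 24*g^3 + 64*g^2 + 6*g + 12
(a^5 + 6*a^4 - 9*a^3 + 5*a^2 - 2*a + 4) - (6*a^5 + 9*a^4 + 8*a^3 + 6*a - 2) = -5*a^5 - 3*a^4 - 17*a^3 + 5*a^2 - 8*a + 6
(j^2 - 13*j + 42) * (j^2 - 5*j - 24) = j^4 - 18*j^3 + 83*j^2 + 102*j - 1008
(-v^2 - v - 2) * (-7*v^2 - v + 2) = 7*v^4 + 8*v^3 + 13*v^2 - 4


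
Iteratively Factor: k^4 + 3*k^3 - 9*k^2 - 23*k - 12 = (k + 1)*(k^3 + 2*k^2 - 11*k - 12) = (k + 1)^2*(k^2 + k - 12) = (k + 1)^2*(k + 4)*(k - 3)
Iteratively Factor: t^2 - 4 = (t + 2)*(t - 2)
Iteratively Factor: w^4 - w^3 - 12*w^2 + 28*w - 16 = (w - 2)*(w^3 + w^2 - 10*w + 8) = (w - 2)*(w - 1)*(w^2 + 2*w - 8) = (w - 2)^2*(w - 1)*(w + 4)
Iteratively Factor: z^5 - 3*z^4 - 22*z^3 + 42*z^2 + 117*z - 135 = (z + 3)*(z^4 - 6*z^3 - 4*z^2 + 54*z - 45) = (z - 1)*(z + 3)*(z^3 - 5*z^2 - 9*z + 45) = (z - 3)*(z - 1)*(z + 3)*(z^2 - 2*z - 15) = (z - 3)*(z - 1)*(z + 3)^2*(z - 5)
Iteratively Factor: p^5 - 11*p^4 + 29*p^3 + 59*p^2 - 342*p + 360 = (p + 3)*(p^4 - 14*p^3 + 71*p^2 - 154*p + 120) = (p - 4)*(p + 3)*(p^3 - 10*p^2 + 31*p - 30) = (p - 4)*(p - 2)*(p + 3)*(p^2 - 8*p + 15) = (p - 5)*(p - 4)*(p - 2)*(p + 3)*(p - 3)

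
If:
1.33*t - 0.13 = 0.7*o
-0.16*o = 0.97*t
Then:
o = -0.14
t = 0.02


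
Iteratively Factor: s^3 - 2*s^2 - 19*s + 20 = (s - 1)*(s^2 - s - 20) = (s - 5)*(s - 1)*(s + 4)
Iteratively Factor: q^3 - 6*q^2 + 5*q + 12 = (q - 3)*(q^2 - 3*q - 4) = (q - 4)*(q - 3)*(q + 1)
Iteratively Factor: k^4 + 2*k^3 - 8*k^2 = (k)*(k^3 + 2*k^2 - 8*k) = k^2*(k^2 + 2*k - 8) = k^2*(k - 2)*(k + 4)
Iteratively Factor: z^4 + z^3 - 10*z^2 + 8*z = (z + 4)*(z^3 - 3*z^2 + 2*z) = (z - 2)*(z + 4)*(z^2 - z) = z*(z - 2)*(z + 4)*(z - 1)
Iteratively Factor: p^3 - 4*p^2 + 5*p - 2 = (p - 2)*(p^2 - 2*p + 1) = (p - 2)*(p - 1)*(p - 1)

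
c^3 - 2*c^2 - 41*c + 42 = (c - 7)*(c - 1)*(c + 6)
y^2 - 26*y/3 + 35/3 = (y - 7)*(y - 5/3)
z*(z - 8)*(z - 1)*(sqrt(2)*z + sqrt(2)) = sqrt(2)*z^4 - 8*sqrt(2)*z^3 - sqrt(2)*z^2 + 8*sqrt(2)*z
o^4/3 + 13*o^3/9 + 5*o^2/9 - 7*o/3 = o*(o/3 + 1)*(o - 1)*(o + 7/3)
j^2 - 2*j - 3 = (j - 3)*(j + 1)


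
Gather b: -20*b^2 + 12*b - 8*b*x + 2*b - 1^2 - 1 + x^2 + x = -20*b^2 + b*(14 - 8*x) + x^2 + x - 2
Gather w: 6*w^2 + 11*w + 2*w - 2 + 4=6*w^2 + 13*w + 2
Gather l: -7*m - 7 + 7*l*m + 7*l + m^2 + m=l*(7*m + 7) + m^2 - 6*m - 7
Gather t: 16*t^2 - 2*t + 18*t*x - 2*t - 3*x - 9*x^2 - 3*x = 16*t^2 + t*(18*x - 4) - 9*x^2 - 6*x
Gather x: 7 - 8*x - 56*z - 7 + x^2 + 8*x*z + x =x^2 + x*(8*z - 7) - 56*z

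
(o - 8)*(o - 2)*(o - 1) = o^3 - 11*o^2 + 26*o - 16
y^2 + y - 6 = (y - 2)*(y + 3)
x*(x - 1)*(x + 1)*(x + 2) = x^4 + 2*x^3 - x^2 - 2*x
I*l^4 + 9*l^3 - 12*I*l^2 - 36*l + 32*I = (l - 2)*(l + 2)*(l - 8*I)*(I*l + 1)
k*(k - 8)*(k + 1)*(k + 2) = k^4 - 5*k^3 - 22*k^2 - 16*k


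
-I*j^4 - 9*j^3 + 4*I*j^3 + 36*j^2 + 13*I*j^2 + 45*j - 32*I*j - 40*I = (j - 5)*(j - 8*I)*(j - I)*(-I*j - I)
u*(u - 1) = u^2 - u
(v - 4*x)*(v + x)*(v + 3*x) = v^3 - 13*v*x^2 - 12*x^3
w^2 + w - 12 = (w - 3)*(w + 4)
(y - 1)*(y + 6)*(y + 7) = y^3 + 12*y^2 + 29*y - 42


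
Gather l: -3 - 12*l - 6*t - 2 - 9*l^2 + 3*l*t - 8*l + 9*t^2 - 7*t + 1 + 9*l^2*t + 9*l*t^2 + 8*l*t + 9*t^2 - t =l^2*(9*t - 9) + l*(9*t^2 + 11*t - 20) + 18*t^2 - 14*t - 4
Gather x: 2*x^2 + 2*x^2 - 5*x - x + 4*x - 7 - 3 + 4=4*x^2 - 2*x - 6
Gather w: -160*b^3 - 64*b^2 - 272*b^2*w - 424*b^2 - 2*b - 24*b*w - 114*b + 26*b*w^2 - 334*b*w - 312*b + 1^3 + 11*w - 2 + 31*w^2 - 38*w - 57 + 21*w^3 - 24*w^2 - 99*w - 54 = -160*b^3 - 488*b^2 - 428*b + 21*w^3 + w^2*(26*b + 7) + w*(-272*b^2 - 358*b - 126) - 112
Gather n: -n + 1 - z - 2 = -n - z - 1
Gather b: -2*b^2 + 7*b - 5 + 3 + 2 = -2*b^2 + 7*b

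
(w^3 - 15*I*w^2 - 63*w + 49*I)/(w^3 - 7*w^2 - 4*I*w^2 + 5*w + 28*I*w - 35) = (w^3 - 15*I*w^2 - 63*w + 49*I)/(w^3 - w^2*(7 + 4*I) + w*(5 + 28*I) - 35)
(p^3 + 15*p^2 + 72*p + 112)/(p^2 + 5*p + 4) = (p^2 + 11*p + 28)/(p + 1)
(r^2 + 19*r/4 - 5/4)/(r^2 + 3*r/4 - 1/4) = (r + 5)/(r + 1)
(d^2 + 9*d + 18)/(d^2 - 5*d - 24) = (d + 6)/(d - 8)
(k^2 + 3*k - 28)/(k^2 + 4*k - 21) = (k - 4)/(k - 3)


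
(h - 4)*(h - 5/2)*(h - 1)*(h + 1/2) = h^4 - 7*h^3 + 51*h^2/4 - 7*h/4 - 5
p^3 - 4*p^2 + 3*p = p*(p - 3)*(p - 1)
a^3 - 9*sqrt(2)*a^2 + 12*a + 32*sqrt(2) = (a - 8*sqrt(2))*(a - 2*sqrt(2))*(a + sqrt(2))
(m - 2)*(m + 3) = m^2 + m - 6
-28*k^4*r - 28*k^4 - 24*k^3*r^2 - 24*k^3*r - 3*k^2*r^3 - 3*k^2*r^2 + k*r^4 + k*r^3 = (-7*k + r)*(2*k + r)^2*(k*r + k)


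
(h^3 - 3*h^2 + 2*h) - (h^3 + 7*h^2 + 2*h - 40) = 40 - 10*h^2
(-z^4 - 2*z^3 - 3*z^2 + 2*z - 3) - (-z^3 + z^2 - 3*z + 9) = -z^4 - z^3 - 4*z^2 + 5*z - 12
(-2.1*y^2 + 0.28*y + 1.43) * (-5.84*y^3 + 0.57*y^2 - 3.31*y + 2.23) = 12.264*y^5 - 2.8322*y^4 - 1.2406*y^3 - 4.7947*y^2 - 4.1089*y + 3.1889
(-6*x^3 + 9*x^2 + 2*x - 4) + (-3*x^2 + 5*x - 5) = -6*x^3 + 6*x^2 + 7*x - 9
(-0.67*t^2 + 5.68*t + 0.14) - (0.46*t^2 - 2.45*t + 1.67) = -1.13*t^2 + 8.13*t - 1.53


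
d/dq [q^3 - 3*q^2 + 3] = 3*q*(q - 2)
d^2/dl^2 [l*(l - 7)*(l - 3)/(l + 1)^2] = 8*(11*l - 13)/(l^4 + 4*l^3 + 6*l^2 + 4*l + 1)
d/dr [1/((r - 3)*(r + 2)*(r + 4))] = (-(r - 3)*(r + 2) - (r - 3)*(r + 4) - (r + 2)*(r + 4))/((r - 3)^2*(r + 2)^2*(r + 4)^2)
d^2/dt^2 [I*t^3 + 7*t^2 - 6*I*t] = 6*I*t + 14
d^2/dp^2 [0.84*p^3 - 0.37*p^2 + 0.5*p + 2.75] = 5.04*p - 0.74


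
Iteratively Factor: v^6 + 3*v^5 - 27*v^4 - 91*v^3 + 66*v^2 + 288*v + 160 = (v - 5)*(v^5 + 8*v^4 + 13*v^3 - 26*v^2 - 64*v - 32) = (v - 5)*(v + 4)*(v^4 + 4*v^3 - 3*v^2 - 14*v - 8) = (v - 5)*(v + 4)^2*(v^3 - 3*v - 2) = (v - 5)*(v - 2)*(v + 4)^2*(v^2 + 2*v + 1) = (v - 5)*(v - 2)*(v + 1)*(v + 4)^2*(v + 1)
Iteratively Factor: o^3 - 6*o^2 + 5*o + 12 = (o - 4)*(o^2 - 2*o - 3) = (o - 4)*(o - 3)*(o + 1)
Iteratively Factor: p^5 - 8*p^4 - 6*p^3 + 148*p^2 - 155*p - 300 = (p - 5)*(p^4 - 3*p^3 - 21*p^2 + 43*p + 60) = (p - 5)*(p - 3)*(p^3 - 21*p - 20) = (p - 5)*(p - 3)*(p + 1)*(p^2 - p - 20) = (p - 5)*(p - 3)*(p + 1)*(p + 4)*(p - 5)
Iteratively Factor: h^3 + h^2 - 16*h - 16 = (h - 4)*(h^2 + 5*h + 4) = (h - 4)*(h + 1)*(h + 4)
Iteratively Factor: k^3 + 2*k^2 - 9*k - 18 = (k + 2)*(k^2 - 9) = (k - 3)*(k + 2)*(k + 3)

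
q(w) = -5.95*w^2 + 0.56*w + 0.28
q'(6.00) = -70.84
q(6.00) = -210.56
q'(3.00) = -35.14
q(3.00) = -51.59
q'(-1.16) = 14.36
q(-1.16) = -8.38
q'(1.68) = -19.43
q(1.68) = -15.57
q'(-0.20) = 2.94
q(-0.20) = -0.07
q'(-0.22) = 3.18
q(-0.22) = -0.13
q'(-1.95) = 23.76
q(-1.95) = -23.44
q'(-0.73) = 9.25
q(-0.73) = -3.30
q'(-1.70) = 20.79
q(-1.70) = -17.87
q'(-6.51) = 78.03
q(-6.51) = -255.53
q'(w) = 0.56 - 11.9*w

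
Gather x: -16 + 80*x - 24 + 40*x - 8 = 120*x - 48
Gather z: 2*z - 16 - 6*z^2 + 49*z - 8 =-6*z^2 + 51*z - 24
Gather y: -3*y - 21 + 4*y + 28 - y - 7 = 0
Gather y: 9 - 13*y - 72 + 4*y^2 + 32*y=4*y^2 + 19*y - 63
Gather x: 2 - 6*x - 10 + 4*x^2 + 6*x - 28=4*x^2 - 36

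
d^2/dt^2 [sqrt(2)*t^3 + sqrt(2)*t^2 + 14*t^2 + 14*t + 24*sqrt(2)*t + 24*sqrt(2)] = 6*sqrt(2)*t + 2*sqrt(2) + 28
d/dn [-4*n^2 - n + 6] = -8*n - 1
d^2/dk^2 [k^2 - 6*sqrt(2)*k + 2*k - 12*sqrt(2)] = 2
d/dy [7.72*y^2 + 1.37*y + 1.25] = 15.44*y + 1.37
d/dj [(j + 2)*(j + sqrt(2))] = 2*j + sqrt(2) + 2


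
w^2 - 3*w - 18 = (w - 6)*(w + 3)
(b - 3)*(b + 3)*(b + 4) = b^3 + 4*b^2 - 9*b - 36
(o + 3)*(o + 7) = o^2 + 10*o + 21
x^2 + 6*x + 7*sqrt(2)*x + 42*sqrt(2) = (x + 6)*(x + 7*sqrt(2))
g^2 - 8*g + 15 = (g - 5)*(g - 3)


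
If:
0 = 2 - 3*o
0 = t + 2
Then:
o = 2/3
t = -2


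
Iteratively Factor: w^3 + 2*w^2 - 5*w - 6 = (w - 2)*(w^2 + 4*w + 3) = (w - 2)*(w + 1)*(w + 3)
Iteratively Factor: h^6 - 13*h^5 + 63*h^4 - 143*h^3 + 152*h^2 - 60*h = (h)*(h^5 - 13*h^4 + 63*h^3 - 143*h^2 + 152*h - 60) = h*(h - 2)*(h^4 - 11*h^3 + 41*h^2 - 61*h + 30) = h*(h - 5)*(h - 2)*(h^3 - 6*h^2 + 11*h - 6) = h*(h - 5)*(h - 3)*(h - 2)*(h^2 - 3*h + 2) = h*(h - 5)*(h - 3)*(h - 2)*(h - 1)*(h - 2)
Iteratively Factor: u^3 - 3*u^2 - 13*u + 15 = (u + 3)*(u^2 - 6*u + 5) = (u - 1)*(u + 3)*(u - 5)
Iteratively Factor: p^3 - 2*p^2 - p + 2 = (p + 1)*(p^2 - 3*p + 2) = (p - 2)*(p + 1)*(p - 1)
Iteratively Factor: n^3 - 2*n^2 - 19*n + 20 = (n - 1)*(n^2 - n - 20) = (n - 5)*(n - 1)*(n + 4)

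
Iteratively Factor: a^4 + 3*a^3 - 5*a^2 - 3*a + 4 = (a + 1)*(a^3 + 2*a^2 - 7*a + 4) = (a - 1)*(a + 1)*(a^2 + 3*a - 4) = (a - 1)^2*(a + 1)*(a + 4)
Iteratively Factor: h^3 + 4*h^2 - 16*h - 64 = (h + 4)*(h^2 - 16) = (h + 4)^2*(h - 4)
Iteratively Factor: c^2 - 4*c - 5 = (c + 1)*(c - 5)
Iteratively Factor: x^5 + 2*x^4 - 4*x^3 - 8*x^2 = (x)*(x^4 + 2*x^3 - 4*x^2 - 8*x) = x*(x - 2)*(x^3 + 4*x^2 + 4*x) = x*(x - 2)*(x + 2)*(x^2 + 2*x) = x^2*(x - 2)*(x + 2)*(x + 2)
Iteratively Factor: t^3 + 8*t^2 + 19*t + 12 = (t + 1)*(t^2 + 7*t + 12) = (t + 1)*(t + 3)*(t + 4)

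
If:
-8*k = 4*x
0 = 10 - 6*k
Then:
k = 5/3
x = -10/3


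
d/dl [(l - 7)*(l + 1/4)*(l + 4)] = 3*l^2 - 11*l/2 - 115/4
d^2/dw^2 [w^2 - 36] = 2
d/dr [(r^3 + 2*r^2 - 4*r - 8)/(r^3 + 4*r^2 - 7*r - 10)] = 2*(r^2 + r - 2)/(r^4 + 12*r^3 + 46*r^2 + 60*r + 25)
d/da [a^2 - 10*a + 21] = 2*a - 10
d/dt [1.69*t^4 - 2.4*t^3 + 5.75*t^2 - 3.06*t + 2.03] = 6.76*t^3 - 7.2*t^2 + 11.5*t - 3.06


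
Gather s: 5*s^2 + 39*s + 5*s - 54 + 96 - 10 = 5*s^2 + 44*s + 32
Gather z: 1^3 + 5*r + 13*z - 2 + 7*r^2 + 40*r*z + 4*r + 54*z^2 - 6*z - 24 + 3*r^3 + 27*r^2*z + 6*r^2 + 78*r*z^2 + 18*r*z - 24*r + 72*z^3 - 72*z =3*r^3 + 13*r^2 - 15*r + 72*z^3 + z^2*(78*r + 54) + z*(27*r^2 + 58*r - 65) - 25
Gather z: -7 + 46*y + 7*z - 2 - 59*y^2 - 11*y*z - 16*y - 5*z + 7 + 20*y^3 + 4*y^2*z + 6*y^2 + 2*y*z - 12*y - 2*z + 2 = 20*y^3 - 53*y^2 + 18*y + z*(4*y^2 - 9*y)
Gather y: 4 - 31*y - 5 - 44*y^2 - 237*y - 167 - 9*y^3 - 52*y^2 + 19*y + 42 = -9*y^3 - 96*y^2 - 249*y - 126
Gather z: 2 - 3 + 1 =0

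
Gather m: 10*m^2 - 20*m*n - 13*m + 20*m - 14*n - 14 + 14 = 10*m^2 + m*(7 - 20*n) - 14*n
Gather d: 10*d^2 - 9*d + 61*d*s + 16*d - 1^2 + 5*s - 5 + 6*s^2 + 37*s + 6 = 10*d^2 + d*(61*s + 7) + 6*s^2 + 42*s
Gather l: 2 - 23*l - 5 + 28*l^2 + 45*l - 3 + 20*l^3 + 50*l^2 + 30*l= 20*l^3 + 78*l^2 + 52*l - 6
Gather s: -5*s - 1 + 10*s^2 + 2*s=10*s^2 - 3*s - 1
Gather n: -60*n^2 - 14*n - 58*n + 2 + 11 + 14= -60*n^2 - 72*n + 27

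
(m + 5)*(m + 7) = m^2 + 12*m + 35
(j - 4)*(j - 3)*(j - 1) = j^3 - 8*j^2 + 19*j - 12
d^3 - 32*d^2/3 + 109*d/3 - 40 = (d - 5)*(d - 3)*(d - 8/3)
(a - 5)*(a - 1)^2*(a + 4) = a^4 - 3*a^3 - 17*a^2 + 39*a - 20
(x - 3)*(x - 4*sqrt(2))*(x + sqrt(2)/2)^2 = x^4 - 3*sqrt(2)*x^3 - 3*x^3 - 15*x^2/2 + 9*sqrt(2)*x^2 - 2*sqrt(2)*x + 45*x/2 + 6*sqrt(2)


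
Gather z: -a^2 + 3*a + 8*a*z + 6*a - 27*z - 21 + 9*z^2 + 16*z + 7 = -a^2 + 9*a + 9*z^2 + z*(8*a - 11) - 14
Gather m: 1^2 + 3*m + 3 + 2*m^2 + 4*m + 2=2*m^2 + 7*m + 6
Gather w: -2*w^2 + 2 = 2 - 2*w^2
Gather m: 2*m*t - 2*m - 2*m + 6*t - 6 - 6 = m*(2*t - 4) + 6*t - 12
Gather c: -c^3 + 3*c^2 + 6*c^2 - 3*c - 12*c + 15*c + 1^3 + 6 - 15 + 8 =-c^3 + 9*c^2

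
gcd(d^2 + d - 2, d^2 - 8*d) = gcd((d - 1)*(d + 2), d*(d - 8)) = 1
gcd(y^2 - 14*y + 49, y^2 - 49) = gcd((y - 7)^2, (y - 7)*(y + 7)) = y - 7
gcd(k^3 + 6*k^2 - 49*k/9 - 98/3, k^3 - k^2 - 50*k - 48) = k + 6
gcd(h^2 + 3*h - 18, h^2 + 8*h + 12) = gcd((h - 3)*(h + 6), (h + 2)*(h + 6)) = h + 6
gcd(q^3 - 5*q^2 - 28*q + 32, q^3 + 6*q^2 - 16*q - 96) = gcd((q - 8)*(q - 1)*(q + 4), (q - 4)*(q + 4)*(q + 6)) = q + 4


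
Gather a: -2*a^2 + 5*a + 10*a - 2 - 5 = -2*a^2 + 15*a - 7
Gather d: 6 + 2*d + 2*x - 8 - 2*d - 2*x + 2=0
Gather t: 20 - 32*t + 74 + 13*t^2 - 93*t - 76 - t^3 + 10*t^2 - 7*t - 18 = -t^3 + 23*t^2 - 132*t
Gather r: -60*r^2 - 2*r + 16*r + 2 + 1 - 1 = -60*r^2 + 14*r + 2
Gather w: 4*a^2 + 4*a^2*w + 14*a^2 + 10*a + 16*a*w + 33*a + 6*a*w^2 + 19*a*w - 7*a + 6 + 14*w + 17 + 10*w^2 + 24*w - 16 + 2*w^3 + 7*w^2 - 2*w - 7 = 18*a^2 + 36*a + 2*w^3 + w^2*(6*a + 17) + w*(4*a^2 + 35*a + 36)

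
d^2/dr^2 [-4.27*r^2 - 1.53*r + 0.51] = -8.54000000000000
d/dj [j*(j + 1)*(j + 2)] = 3*j^2 + 6*j + 2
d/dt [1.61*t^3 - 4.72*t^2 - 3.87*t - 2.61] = 4.83*t^2 - 9.44*t - 3.87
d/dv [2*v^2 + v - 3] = 4*v + 1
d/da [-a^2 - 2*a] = -2*a - 2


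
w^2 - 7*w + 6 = (w - 6)*(w - 1)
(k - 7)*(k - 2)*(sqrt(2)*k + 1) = sqrt(2)*k^3 - 9*sqrt(2)*k^2 + k^2 - 9*k + 14*sqrt(2)*k + 14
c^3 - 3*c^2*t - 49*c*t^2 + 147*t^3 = (c - 7*t)*(c - 3*t)*(c + 7*t)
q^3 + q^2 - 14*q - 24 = (q - 4)*(q + 2)*(q + 3)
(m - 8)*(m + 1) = m^2 - 7*m - 8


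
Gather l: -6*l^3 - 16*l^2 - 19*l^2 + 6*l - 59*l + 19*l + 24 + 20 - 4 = -6*l^3 - 35*l^2 - 34*l + 40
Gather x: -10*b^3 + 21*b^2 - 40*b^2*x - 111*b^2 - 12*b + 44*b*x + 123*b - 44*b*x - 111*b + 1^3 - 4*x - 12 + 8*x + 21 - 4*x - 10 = -10*b^3 - 40*b^2*x - 90*b^2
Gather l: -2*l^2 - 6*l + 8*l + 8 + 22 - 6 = -2*l^2 + 2*l + 24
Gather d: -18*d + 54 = 54 - 18*d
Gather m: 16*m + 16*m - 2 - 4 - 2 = 32*m - 8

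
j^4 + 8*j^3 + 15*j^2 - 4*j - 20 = (j - 1)*(j + 2)^2*(j + 5)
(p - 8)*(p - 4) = p^2 - 12*p + 32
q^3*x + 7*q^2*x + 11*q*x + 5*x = (q + 1)*(q + 5)*(q*x + x)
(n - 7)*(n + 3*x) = n^2 + 3*n*x - 7*n - 21*x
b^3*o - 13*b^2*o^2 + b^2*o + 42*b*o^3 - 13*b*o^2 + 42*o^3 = (b - 7*o)*(b - 6*o)*(b*o + o)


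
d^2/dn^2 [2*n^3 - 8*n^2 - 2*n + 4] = 12*n - 16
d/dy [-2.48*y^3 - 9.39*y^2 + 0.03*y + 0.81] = -7.44*y^2 - 18.78*y + 0.03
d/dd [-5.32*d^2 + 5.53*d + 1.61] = 5.53 - 10.64*d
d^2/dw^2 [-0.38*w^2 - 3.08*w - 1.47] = -0.760000000000000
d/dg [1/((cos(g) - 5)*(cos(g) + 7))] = 2*(cos(g) + 1)*sin(g)/((cos(g) - 5)^2*(cos(g) + 7)^2)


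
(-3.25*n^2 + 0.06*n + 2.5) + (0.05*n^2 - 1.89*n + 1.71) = -3.2*n^2 - 1.83*n + 4.21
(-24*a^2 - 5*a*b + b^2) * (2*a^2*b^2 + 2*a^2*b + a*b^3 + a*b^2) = -48*a^4*b^2 - 48*a^4*b - 34*a^3*b^3 - 34*a^3*b^2 - 3*a^2*b^4 - 3*a^2*b^3 + a*b^5 + a*b^4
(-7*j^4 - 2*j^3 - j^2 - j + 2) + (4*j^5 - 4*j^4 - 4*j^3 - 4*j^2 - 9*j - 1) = 4*j^5 - 11*j^4 - 6*j^3 - 5*j^2 - 10*j + 1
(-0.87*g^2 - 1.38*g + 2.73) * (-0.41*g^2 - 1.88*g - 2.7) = 0.3567*g^4 + 2.2014*g^3 + 3.8241*g^2 - 1.4064*g - 7.371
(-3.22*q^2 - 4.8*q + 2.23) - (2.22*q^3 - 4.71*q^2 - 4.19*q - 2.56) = -2.22*q^3 + 1.49*q^2 - 0.609999999999999*q + 4.79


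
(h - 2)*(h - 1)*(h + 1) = h^3 - 2*h^2 - h + 2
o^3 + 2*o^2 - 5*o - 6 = (o - 2)*(o + 1)*(o + 3)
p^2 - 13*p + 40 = (p - 8)*(p - 5)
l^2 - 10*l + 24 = (l - 6)*(l - 4)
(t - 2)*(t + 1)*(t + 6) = t^3 + 5*t^2 - 8*t - 12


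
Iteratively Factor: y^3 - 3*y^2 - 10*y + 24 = (y + 3)*(y^2 - 6*y + 8) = (y - 4)*(y + 3)*(y - 2)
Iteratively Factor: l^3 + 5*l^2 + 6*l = (l + 3)*(l^2 + 2*l) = (l + 2)*(l + 3)*(l)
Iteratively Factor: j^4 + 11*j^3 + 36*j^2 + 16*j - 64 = (j - 1)*(j^3 + 12*j^2 + 48*j + 64) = (j - 1)*(j + 4)*(j^2 + 8*j + 16) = (j - 1)*(j + 4)^2*(j + 4)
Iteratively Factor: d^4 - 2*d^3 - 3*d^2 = (d + 1)*(d^3 - 3*d^2) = d*(d + 1)*(d^2 - 3*d) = d*(d - 3)*(d + 1)*(d)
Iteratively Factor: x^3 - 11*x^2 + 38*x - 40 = (x - 5)*(x^2 - 6*x + 8) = (x - 5)*(x - 2)*(x - 4)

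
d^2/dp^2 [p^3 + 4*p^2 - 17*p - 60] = 6*p + 8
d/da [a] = 1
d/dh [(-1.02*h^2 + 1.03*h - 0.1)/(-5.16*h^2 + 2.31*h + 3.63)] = (2.9586*h^2 - 8.4372*h + 3.9699)/(26.6256*h^4 - 23.8392*h^3 - 32.1255*h^2 + 16.7706*h + 13.1769)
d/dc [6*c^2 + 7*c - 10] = 12*c + 7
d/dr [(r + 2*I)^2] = 2*r + 4*I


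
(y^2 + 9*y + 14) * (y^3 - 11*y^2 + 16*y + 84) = y^5 - 2*y^4 - 69*y^3 + 74*y^2 + 980*y + 1176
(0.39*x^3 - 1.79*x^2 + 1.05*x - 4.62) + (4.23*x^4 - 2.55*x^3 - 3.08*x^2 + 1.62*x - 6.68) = 4.23*x^4 - 2.16*x^3 - 4.87*x^2 + 2.67*x - 11.3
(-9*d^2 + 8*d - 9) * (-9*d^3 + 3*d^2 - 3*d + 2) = 81*d^5 - 99*d^4 + 132*d^3 - 69*d^2 + 43*d - 18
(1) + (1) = 2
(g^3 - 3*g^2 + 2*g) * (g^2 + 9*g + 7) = g^5 + 6*g^4 - 18*g^3 - 3*g^2 + 14*g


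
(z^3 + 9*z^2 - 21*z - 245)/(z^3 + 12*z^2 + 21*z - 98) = (z - 5)/(z - 2)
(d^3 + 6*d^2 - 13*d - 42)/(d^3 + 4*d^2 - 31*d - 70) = (d - 3)/(d - 5)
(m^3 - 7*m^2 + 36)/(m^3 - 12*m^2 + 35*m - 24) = (m^2 - 4*m - 12)/(m^2 - 9*m + 8)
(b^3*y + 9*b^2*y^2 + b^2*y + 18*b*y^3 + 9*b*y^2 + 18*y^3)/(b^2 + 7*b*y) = y*(b^3 + 9*b^2*y + b^2 + 18*b*y^2 + 9*b*y + 18*y^2)/(b*(b + 7*y))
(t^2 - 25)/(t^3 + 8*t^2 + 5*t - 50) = (t - 5)/(t^2 + 3*t - 10)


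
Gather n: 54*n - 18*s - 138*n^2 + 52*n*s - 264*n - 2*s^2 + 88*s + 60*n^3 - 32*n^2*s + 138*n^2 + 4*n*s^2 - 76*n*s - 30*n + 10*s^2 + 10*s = 60*n^3 - 32*n^2*s + n*(4*s^2 - 24*s - 240) + 8*s^2 + 80*s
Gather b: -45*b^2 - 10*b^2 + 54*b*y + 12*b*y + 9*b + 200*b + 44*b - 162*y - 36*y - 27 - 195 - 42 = -55*b^2 + b*(66*y + 253) - 198*y - 264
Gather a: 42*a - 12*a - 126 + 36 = 30*a - 90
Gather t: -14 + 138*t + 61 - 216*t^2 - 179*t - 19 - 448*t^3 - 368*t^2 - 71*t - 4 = -448*t^3 - 584*t^2 - 112*t + 24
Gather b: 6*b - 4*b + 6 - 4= 2*b + 2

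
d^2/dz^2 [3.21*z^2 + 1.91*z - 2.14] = 6.42000000000000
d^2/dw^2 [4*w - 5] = 0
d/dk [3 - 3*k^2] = -6*k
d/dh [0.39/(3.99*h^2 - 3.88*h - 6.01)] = (1.5132 - 3.1122*h)/(-3.99*h^2 + 3.88*h + 6.01)^2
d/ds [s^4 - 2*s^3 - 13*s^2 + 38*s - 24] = 4*s^3 - 6*s^2 - 26*s + 38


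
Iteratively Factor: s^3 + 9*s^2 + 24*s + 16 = (s + 4)*(s^2 + 5*s + 4) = (s + 1)*(s + 4)*(s + 4)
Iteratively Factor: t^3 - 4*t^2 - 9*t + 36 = (t - 4)*(t^2 - 9) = (t - 4)*(t - 3)*(t + 3)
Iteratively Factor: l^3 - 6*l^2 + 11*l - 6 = (l - 2)*(l^2 - 4*l + 3) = (l - 3)*(l - 2)*(l - 1)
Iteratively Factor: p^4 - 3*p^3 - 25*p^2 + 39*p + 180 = (p - 5)*(p^3 + 2*p^2 - 15*p - 36) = (p - 5)*(p - 4)*(p^2 + 6*p + 9) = (p - 5)*(p - 4)*(p + 3)*(p + 3)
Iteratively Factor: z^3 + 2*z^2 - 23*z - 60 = (z + 3)*(z^2 - z - 20) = (z + 3)*(z + 4)*(z - 5)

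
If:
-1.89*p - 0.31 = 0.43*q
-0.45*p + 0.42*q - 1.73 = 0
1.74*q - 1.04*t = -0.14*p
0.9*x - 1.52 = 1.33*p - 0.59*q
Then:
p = -0.89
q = 3.17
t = 5.19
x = -1.70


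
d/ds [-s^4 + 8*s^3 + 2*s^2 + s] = -4*s^3 + 24*s^2 + 4*s + 1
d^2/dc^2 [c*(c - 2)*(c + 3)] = 6*c + 2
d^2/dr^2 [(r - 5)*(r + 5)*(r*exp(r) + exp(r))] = (r^3 + 7*r^2 - 15*r - 73)*exp(r)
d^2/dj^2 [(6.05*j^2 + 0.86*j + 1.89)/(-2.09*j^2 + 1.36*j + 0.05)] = (-41.906172*j^3 - 53.327604*j^2 + 31.693596*j - 7.299788)/(9.129329*j^6 - 17.821848*j^5 + 10.941777*j^4 - 1.662736*j^3 - 0.261765*j^2 - 0.0102*j - 0.000125)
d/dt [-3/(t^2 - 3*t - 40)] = 3*(2*t - 3)/(-t^2 + 3*t + 40)^2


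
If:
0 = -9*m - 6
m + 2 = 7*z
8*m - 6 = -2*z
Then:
No Solution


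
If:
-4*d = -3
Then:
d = 3/4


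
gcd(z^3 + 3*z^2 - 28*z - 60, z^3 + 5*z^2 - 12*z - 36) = z^2 + 8*z + 12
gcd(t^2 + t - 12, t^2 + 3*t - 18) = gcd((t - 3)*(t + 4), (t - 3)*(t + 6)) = t - 3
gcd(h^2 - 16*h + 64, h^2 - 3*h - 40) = h - 8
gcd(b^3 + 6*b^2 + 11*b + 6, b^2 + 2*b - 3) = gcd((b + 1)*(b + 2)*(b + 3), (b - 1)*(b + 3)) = b + 3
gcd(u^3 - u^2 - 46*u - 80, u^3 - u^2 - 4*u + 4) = u + 2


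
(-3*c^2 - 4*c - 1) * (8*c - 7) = -24*c^3 - 11*c^2 + 20*c + 7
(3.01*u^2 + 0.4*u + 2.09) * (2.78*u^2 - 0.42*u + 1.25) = 8.3678*u^4 - 0.1522*u^3 + 9.4047*u^2 - 0.3778*u + 2.6125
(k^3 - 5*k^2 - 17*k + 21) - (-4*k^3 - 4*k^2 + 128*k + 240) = 5*k^3 - k^2 - 145*k - 219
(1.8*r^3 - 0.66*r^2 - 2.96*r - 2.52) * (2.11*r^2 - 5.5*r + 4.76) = 3.798*r^5 - 11.2926*r^4 + 5.9524*r^3 + 7.8212*r^2 - 0.2296*r - 11.9952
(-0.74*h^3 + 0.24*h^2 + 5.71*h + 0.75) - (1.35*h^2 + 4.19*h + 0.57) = -0.74*h^3 - 1.11*h^2 + 1.52*h + 0.18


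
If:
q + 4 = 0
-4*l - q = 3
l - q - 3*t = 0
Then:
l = 1/4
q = -4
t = 17/12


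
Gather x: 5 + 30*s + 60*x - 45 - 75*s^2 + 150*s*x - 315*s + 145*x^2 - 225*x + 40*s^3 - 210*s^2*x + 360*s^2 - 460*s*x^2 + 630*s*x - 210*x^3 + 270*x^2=40*s^3 + 285*s^2 - 285*s - 210*x^3 + x^2*(415 - 460*s) + x*(-210*s^2 + 780*s - 165) - 40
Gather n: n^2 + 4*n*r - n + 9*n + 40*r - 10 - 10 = n^2 + n*(4*r + 8) + 40*r - 20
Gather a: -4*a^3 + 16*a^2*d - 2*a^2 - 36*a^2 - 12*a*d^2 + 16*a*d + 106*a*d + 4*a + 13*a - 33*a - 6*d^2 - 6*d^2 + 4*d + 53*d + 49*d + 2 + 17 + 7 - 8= -4*a^3 + a^2*(16*d - 38) + a*(-12*d^2 + 122*d - 16) - 12*d^2 + 106*d + 18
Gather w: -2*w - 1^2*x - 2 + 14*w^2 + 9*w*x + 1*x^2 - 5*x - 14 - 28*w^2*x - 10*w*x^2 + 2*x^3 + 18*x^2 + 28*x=w^2*(14 - 28*x) + w*(-10*x^2 + 9*x - 2) + 2*x^3 + 19*x^2 + 22*x - 16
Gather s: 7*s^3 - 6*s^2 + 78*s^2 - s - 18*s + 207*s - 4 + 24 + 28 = 7*s^3 + 72*s^2 + 188*s + 48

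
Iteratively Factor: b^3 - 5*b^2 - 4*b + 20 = (b - 2)*(b^2 - 3*b - 10) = (b - 5)*(b - 2)*(b + 2)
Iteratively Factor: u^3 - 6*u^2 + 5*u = (u - 5)*(u^2 - u) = u*(u - 5)*(u - 1)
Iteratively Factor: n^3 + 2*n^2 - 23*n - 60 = (n - 5)*(n^2 + 7*n + 12) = (n - 5)*(n + 3)*(n + 4)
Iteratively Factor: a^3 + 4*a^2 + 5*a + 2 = (a + 1)*(a^2 + 3*a + 2) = (a + 1)^2*(a + 2)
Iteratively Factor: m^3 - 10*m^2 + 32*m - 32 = (m - 4)*(m^2 - 6*m + 8) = (m - 4)^2*(m - 2)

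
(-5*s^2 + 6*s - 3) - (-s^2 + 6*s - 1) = -4*s^2 - 2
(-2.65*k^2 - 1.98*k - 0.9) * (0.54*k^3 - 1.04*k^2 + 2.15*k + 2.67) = -1.431*k^5 + 1.6868*k^4 - 4.1243*k^3 - 10.3965*k^2 - 7.2216*k - 2.403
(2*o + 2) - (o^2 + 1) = -o^2 + 2*o + 1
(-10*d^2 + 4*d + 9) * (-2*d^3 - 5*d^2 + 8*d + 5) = 20*d^5 + 42*d^4 - 118*d^3 - 63*d^2 + 92*d + 45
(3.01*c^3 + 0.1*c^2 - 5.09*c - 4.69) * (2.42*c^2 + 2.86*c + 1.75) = 7.2842*c^5 + 8.8506*c^4 - 6.7643*c^3 - 25.7322*c^2 - 22.3209*c - 8.2075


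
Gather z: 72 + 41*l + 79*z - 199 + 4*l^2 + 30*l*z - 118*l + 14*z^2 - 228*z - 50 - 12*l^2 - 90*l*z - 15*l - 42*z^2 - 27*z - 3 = -8*l^2 - 92*l - 28*z^2 + z*(-60*l - 176) - 180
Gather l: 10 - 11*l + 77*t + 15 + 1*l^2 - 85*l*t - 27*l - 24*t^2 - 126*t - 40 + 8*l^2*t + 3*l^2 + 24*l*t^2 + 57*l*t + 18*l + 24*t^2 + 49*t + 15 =l^2*(8*t + 4) + l*(24*t^2 - 28*t - 20)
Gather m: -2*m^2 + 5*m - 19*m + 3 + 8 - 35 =-2*m^2 - 14*m - 24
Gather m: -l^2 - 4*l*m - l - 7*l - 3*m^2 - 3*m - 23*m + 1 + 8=-l^2 - 8*l - 3*m^2 + m*(-4*l - 26) + 9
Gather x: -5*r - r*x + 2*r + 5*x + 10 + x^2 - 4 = -3*r + x^2 + x*(5 - r) + 6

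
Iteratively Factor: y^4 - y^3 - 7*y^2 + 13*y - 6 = (y - 1)*(y^3 - 7*y + 6) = (y - 1)*(y + 3)*(y^2 - 3*y + 2) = (y - 2)*(y - 1)*(y + 3)*(y - 1)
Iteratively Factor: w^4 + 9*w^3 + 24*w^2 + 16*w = (w + 4)*(w^3 + 5*w^2 + 4*w) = (w + 1)*(w + 4)*(w^2 + 4*w) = w*(w + 1)*(w + 4)*(w + 4)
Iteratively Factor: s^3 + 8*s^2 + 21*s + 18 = (s + 3)*(s^2 + 5*s + 6) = (s + 2)*(s + 3)*(s + 3)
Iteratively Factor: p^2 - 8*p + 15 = (p - 5)*(p - 3)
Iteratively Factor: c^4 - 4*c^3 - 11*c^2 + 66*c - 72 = (c - 2)*(c^3 - 2*c^2 - 15*c + 36) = (c - 3)*(c - 2)*(c^2 + c - 12) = (c - 3)^2*(c - 2)*(c + 4)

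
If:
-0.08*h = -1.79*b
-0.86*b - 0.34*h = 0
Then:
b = 0.00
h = 0.00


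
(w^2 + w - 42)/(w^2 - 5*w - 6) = (w + 7)/(w + 1)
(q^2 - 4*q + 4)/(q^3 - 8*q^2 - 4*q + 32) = (q - 2)/(q^2 - 6*q - 16)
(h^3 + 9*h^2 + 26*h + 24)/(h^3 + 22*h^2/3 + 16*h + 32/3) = 3*(h + 3)/(3*h + 4)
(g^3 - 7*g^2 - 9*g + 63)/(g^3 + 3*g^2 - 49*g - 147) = (g - 3)/(g + 7)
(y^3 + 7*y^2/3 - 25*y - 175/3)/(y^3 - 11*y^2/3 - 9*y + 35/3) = (y + 5)/(y - 1)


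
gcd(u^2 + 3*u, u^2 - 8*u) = u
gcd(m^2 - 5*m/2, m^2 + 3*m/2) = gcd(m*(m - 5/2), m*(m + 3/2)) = m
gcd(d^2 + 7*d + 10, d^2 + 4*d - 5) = d + 5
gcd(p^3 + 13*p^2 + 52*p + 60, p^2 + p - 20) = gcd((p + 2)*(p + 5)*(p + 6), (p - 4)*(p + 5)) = p + 5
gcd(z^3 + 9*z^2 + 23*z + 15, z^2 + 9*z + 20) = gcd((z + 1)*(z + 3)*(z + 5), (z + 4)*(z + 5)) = z + 5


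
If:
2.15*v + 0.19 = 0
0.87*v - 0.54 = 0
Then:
No Solution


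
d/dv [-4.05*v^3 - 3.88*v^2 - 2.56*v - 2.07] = -12.15*v^2 - 7.76*v - 2.56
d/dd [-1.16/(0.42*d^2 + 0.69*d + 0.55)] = (0.9744*d + 0.8004)/(0.42*d^2 + 0.69*d + 0.55)^2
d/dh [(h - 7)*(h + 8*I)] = 2*h - 7 + 8*I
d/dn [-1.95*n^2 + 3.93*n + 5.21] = 3.93 - 3.9*n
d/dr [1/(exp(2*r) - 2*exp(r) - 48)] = 2*(1 - exp(r))*exp(r)/(-exp(2*r) + 2*exp(r) + 48)^2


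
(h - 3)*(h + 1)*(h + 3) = h^3 + h^2 - 9*h - 9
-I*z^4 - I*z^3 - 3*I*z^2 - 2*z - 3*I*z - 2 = (z - I)^2*(z + 2*I)*(-I*z - I)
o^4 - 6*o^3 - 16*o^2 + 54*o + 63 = (o - 7)*(o - 3)*(o + 1)*(o + 3)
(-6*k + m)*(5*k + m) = -30*k^2 - k*m + m^2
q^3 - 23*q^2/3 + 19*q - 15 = (q - 3)^2*(q - 5/3)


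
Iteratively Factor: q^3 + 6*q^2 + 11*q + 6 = (q + 2)*(q^2 + 4*q + 3) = (q + 2)*(q + 3)*(q + 1)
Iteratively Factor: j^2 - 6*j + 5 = (j - 5)*(j - 1)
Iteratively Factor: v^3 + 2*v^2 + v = (v)*(v^2 + 2*v + 1) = v*(v + 1)*(v + 1)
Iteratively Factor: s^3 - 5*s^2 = (s - 5)*(s^2) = s*(s - 5)*(s)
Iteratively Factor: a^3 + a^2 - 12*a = (a)*(a^2 + a - 12) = a*(a - 3)*(a + 4)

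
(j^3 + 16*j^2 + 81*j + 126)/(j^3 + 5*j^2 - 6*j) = (j^2 + 10*j + 21)/(j*(j - 1))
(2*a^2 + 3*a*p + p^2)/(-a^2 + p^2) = (2*a + p)/(-a + p)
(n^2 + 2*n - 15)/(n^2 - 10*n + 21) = (n + 5)/(n - 7)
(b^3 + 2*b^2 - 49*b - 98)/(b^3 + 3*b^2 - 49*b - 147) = (b + 2)/(b + 3)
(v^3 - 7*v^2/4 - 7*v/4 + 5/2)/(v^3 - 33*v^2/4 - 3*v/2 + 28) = (4*v^2 + v - 5)/(4*v^2 - 25*v - 56)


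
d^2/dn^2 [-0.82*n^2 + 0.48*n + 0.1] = -1.64000000000000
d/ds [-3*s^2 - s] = -6*s - 1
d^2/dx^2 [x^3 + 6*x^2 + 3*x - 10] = 6*x + 12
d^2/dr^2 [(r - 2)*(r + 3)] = 2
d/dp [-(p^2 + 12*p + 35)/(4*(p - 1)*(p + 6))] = (7*p^2 + 82*p + 247)/(4*(p^4 + 10*p^3 + 13*p^2 - 60*p + 36))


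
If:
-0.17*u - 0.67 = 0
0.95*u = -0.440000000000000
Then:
No Solution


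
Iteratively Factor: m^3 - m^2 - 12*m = (m + 3)*(m^2 - 4*m) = (m - 4)*(m + 3)*(m)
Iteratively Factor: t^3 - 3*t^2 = (t - 3)*(t^2) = t*(t - 3)*(t)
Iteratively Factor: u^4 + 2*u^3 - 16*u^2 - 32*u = (u - 4)*(u^3 + 6*u^2 + 8*u) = (u - 4)*(u + 2)*(u^2 + 4*u) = u*(u - 4)*(u + 2)*(u + 4)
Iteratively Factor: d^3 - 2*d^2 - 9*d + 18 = (d - 3)*(d^2 + d - 6) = (d - 3)*(d + 3)*(d - 2)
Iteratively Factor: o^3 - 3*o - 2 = (o - 2)*(o^2 + 2*o + 1) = (o - 2)*(o + 1)*(o + 1)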